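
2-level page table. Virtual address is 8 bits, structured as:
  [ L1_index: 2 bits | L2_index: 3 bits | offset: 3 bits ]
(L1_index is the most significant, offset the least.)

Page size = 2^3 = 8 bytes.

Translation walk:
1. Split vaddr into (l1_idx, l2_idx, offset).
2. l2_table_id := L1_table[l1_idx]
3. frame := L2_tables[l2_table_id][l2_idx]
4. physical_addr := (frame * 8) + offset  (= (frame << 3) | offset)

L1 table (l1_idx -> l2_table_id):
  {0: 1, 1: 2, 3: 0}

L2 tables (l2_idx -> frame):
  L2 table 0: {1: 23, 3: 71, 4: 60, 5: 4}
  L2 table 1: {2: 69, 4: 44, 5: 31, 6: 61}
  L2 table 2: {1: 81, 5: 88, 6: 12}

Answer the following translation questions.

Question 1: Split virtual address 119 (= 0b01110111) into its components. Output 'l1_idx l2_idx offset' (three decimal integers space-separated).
vaddr = 119 = 0b01110111
  top 2 bits -> l1_idx = 1
  next 3 bits -> l2_idx = 6
  bottom 3 bits -> offset = 7

Answer: 1 6 7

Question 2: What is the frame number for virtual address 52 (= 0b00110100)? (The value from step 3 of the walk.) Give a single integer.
Answer: 61

Derivation:
vaddr = 52: l1_idx=0, l2_idx=6
L1[0] = 1; L2[1][6] = 61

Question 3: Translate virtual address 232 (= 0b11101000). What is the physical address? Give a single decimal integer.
vaddr = 232 = 0b11101000
Split: l1_idx=3, l2_idx=5, offset=0
L1[3] = 0
L2[0][5] = 4
paddr = 4 * 8 + 0 = 32

Answer: 32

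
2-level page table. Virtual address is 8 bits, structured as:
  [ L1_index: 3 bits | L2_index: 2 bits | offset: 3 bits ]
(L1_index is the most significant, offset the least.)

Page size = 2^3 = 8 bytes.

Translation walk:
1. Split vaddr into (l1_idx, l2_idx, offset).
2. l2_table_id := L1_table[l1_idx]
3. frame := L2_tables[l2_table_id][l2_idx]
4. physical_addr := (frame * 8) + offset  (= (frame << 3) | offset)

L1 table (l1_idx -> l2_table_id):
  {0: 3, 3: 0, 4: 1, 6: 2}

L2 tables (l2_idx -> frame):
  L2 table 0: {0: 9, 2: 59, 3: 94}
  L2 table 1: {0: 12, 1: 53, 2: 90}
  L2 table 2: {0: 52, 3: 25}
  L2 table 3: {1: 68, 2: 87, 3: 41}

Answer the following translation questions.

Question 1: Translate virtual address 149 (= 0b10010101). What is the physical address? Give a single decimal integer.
Answer: 725

Derivation:
vaddr = 149 = 0b10010101
Split: l1_idx=4, l2_idx=2, offset=5
L1[4] = 1
L2[1][2] = 90
paddr = 90 * 8 + 5 = 725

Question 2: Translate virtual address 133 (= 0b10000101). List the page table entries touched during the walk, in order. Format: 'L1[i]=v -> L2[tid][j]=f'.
vaddr = 133 = 0b10000101
Split: l1_idx=4, l2_idx=0, offset=5

Answer: L1[4]=1 -> L2[1][0]=12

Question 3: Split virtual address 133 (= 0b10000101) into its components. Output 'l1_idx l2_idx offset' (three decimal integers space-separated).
Answer: 4 0 5

Derivation:
vaddr = 133 = 0b10000101
  top 3 bits -> l1_idx = 4
  next 2 bits -> l2_idx = 0
  bottom 3 bits -> offset = 5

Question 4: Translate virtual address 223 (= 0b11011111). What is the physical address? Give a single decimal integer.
vaddr = 223 = 0b11011111
Split: l1_idx=6, l2_idx=3, offset=7
L1[6] = 2
L2[2][3] = 25
paddr = 25 * 8 + 7 = 207

Answer: 207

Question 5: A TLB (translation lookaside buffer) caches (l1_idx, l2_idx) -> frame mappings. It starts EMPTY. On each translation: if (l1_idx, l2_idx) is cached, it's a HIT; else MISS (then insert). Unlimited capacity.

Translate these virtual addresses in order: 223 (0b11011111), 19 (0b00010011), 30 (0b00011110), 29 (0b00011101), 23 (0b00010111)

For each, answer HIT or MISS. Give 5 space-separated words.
vaddr=223: (6,3) not in TLB -> MISS, insert
vaddr=19: (0,2) not in TLB -> MISS, insert
vaddr=30: (0,3) not in TLB -> MISS, insert
vaddr=29: (0,3) in TLB -> HIT
vaddr=23: (0,2) in TLB -> HIT

Answer: MISS MISS MISS HIT HIT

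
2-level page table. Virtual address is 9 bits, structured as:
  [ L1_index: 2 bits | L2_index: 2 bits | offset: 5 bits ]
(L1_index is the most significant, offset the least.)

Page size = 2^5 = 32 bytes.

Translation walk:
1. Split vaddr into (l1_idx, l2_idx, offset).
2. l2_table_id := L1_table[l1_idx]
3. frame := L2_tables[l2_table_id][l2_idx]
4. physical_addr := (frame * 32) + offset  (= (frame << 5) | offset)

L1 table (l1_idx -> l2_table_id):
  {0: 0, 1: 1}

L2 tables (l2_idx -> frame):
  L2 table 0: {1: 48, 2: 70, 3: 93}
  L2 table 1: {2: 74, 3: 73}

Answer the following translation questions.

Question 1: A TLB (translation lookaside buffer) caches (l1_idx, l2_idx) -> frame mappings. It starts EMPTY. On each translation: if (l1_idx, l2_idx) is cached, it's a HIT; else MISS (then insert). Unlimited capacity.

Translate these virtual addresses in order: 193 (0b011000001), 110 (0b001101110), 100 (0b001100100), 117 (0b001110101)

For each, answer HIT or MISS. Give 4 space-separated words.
vaddr=193: (1,2) not in TLB -> MISS, insert
vaddr=110: (0,3) not in TLB -> MISS, insert
vaddr=100: (0,3) in TLB -> HIT
vaddr=117: (0,3) in TLB -> HIT

Answer: MISS MISS HIT HIT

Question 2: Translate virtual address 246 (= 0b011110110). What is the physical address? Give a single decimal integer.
vaddr = 246 = 0b011110110
Split: l1_idx=1, l2_idx=3, offset=22
L1[1] = 1
L2[1][3] = 73
paddr = 73 * 32 + 22 = 2358

Answer: 2358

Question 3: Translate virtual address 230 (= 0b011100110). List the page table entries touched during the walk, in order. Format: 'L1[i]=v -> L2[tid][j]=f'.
vaddr = 230 = 0b011100110
Split: l1_idx=1, l2_idx=3, offset=6

Answer: L1[1]=1 -> L2[1][3]=73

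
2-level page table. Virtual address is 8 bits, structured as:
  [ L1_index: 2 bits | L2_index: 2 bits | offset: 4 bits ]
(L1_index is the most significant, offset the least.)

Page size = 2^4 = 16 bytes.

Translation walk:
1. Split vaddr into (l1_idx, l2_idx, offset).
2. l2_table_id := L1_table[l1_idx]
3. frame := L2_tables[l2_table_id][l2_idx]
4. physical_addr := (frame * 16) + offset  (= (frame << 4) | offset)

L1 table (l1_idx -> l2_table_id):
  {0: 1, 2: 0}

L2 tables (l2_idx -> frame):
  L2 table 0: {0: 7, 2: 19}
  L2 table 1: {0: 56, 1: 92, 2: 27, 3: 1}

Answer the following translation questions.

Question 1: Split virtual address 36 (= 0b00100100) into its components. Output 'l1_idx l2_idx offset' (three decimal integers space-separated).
vaddr = 36 = 0b00100100
  top 2 bits -> l1_idx = 0
  next 2 bits -> l2_idx = 2
  bottom 4 bits -> offset = 4

Answer: 0 2 4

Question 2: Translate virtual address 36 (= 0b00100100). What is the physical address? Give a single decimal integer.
Answer: 436

Derivation:
vaddr = 36 = 0b00100100
Split: l1_idx=0, l2_idx=2, offset=4
L1[0] = 1
L2[1][2] = 27
paddr = 27 * 16 + 4 = 436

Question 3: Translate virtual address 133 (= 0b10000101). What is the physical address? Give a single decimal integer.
vaddr = 133 = 0b10000101
Split: l1_idx=2, l2_idx=0, offset=5
L1[2] = 0
L2[0][0] = 7
paddr = 7 * 16 + 5 = 117

Answer: 117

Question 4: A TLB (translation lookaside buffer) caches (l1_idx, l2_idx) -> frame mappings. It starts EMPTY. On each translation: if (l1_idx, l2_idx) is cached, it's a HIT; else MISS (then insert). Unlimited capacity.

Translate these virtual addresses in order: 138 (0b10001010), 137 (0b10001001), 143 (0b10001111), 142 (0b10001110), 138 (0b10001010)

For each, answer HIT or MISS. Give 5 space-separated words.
vaddr=138: (2,0) not in TLB -> MISS, insert
vaddr=137: (2,0) in TLB -> HIT
vaddr=143: (2,0) in TLB -> HIT
vaddr=142: (2,0) in TLB -> HIT
vaddr=138: (2,0) in TLB -> HIT

Answer: MISS HIT HIT HIT HIT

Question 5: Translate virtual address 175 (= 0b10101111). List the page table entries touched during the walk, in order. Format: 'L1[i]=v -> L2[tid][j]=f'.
vaddr = 175 = 0b10101111
Split: l1_idx=2, l2_idx=2, offset=15

Answer: L1[2]=0 -> L2[0][2]=19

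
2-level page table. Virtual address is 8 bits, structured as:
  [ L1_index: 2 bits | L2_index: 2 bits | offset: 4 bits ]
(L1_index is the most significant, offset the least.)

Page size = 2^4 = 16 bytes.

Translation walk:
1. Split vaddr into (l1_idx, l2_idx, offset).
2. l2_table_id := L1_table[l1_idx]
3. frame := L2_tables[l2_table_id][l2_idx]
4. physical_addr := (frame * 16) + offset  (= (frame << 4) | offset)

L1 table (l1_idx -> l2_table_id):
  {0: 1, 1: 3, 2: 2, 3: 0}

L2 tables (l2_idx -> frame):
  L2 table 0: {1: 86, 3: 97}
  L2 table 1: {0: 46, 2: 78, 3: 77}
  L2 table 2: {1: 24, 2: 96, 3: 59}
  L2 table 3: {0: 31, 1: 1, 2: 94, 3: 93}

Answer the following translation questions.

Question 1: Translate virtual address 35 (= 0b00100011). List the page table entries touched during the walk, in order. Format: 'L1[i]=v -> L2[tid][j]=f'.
vaddr = 35 = 0b00100011
Split: l1_idx=0, l2_idx=2, offset=3

Answer: L1[0]=1 -> L2[1][2]=78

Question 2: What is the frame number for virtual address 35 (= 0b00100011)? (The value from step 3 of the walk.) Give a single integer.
Answer: 78

Derivation:
vaddr = 35: l1_idx=0, l2_idx=2
L1[0] = 1; L2[1][2] = 78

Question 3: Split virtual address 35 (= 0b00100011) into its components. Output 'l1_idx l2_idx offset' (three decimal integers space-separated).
vaddr = 35 = 0b00100011
  top 2 bits -> l1_idx = 0
  next 2 bits -> l2_idx = 2
  bottom 4 bits -> offset = 3

Answer: 0 2 3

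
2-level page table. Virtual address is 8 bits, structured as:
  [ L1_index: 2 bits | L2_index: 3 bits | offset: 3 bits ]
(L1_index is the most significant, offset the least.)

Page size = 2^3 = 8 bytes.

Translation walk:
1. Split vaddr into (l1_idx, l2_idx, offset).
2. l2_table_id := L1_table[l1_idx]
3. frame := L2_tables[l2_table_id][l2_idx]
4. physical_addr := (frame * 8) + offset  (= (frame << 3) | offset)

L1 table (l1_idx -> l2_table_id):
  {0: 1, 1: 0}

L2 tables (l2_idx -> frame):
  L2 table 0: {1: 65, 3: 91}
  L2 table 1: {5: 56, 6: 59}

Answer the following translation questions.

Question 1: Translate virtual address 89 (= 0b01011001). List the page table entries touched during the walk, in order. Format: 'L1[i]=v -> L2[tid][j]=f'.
vaddr = 89 = 0b01011001
Split: l1_idx=1, l2_idx=3, offset=1

Answer: L1[1]=0 -> L2[0][3]=91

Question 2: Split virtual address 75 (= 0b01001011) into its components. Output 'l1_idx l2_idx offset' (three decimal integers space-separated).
vaddr = 75 = 0b01001011
  top 2 bits -> l1_idx = 1
  next 3 bits -> l2_idx = 1
  bottom 3 bits -> offset = 3

Answer: 1 1 3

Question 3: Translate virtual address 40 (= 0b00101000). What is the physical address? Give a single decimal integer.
vaddr = 40 = 0b00101000
Split: l1_idx=0, l2_idx=5, offset=0
L1[0] = 1
L2[1][5] = 56
paddr = 56 * 8 + 0 = 448

Answer: 448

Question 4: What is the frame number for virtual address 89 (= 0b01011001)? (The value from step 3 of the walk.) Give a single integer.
Answer: 91

Derivation:
vaddr = 89: l1_idx=1, l2_idx=3
L1[1] = 0; L2[0][3] = 91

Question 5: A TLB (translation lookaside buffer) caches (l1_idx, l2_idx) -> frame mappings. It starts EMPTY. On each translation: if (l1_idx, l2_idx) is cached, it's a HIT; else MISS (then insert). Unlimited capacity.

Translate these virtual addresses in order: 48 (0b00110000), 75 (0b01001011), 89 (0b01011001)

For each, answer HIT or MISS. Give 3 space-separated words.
vaddr=48: (0,6) not in TLB -> MISS, insert
vaddr=75: (1,1) not in TLB -> MISS, insert
vaddr=89: (1,3) not in TLB -> MISS, insert

Answer: MISS MISS MISS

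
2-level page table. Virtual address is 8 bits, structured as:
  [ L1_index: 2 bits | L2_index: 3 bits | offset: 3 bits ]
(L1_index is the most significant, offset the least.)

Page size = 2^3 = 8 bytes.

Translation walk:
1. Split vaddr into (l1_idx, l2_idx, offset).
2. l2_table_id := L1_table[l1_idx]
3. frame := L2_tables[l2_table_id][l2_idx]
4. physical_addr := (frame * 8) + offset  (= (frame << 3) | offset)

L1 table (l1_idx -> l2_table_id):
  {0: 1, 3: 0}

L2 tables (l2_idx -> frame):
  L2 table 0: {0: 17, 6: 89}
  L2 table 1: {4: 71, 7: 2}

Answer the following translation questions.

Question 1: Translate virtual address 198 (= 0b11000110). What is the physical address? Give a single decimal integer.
vaddr = 198 = 0b11000110
Split: l1_idx=3, l2_idx=0, offset=6
L1[3] = 0
L2[0][0] = 17
paddr = 17 * 8 + 6 = 142

Answer: 142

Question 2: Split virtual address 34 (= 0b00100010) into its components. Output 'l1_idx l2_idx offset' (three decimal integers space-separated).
vaddr = 34 = 0b00100010
  top 2 bits -> l1_idx = 0
  next 3 bits -> l2_idx = 4
  bottom 3 bits -> offset = 2

Answer: 0 4 2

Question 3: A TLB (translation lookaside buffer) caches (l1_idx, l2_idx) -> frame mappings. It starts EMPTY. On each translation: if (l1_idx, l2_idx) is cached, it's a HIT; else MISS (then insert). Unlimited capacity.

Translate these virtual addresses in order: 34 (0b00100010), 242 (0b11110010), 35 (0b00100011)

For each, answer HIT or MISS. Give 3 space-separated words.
Answer: MISS MISS HIT

Derivation:
vaddr=34: (0,4) not in TLB -> MISS, insert
vaddr=242: (3,6) not in TLB -> MISS, insert
vaddr=35: (0,4) in TLB -> HIT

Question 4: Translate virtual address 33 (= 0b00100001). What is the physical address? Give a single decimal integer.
vaddr = 33 = 0b00100001
Split: l1_idx=0, l2_idx=4, offset=1
L1[0] = 1
L2[1][4] = 71
paddr = 71 * 8 + 1 = 569

Answer: 569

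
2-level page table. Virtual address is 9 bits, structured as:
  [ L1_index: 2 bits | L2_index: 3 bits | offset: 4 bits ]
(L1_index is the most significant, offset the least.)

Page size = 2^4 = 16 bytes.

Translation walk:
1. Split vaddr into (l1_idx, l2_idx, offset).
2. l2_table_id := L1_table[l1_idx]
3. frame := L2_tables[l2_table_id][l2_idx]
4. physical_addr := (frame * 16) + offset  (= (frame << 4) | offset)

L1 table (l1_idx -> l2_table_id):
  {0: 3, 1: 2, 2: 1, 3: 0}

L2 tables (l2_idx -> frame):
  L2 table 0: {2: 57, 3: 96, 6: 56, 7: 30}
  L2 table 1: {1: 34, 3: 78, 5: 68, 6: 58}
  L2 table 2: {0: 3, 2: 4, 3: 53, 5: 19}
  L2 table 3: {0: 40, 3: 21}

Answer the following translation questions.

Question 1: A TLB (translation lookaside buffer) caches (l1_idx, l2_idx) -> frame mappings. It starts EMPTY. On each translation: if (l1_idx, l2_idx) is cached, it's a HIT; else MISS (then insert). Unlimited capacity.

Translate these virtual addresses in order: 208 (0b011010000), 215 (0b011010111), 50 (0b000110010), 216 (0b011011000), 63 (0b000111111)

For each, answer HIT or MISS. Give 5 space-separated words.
vaddr=208: (1,5) not in TLB -> MISS, insert
vaddr=215: (1,5) in TLB -> HIT
vaddr=50: (0,3) not in TLB -> MISS, insert
vaddr=216: (1,5) in TLB -> HIT
vaddr=63: (0,3) in TLB -> HIT

Answer: MISS HIT MISS HIT HIT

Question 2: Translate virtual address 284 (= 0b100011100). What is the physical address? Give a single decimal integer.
Answer: 556

Derivation:
vaddr = 284 = 0b100011100
Split: l1_idx=2, l2_idx=1, offset=12
L1[2] = 1
L2[1][1] = 34
paddr = 34 * 16 + 12 = 556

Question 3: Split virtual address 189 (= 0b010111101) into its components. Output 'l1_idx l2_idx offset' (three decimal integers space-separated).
vaddr = 189 = 0b010111101
  top 2 bits -> l1_idx = 1
  next 3 bits -> l2_idx = 3
  bottom 4 bits -> offset = 13

Answer: 1 3 13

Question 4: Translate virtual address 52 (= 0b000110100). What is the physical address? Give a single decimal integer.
Answer: 340

Derivation:
vaddr = 52 = 0b000110100
Split: l1_idx=0, l2_idx=3, offset=4
L1[0] = 3
L2[3][3] = 21
paddr = 21 * 16 + 4 = 340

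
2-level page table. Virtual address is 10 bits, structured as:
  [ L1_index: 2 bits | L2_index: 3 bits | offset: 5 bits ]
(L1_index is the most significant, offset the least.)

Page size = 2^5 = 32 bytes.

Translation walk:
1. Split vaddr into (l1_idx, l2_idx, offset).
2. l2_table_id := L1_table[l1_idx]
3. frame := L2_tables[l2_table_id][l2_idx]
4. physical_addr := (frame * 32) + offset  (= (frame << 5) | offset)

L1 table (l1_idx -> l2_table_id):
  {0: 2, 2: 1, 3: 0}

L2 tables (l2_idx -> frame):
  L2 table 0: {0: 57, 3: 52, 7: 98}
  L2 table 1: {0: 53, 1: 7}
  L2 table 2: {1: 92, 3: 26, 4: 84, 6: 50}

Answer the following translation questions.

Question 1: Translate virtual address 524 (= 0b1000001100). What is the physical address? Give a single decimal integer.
vaddr = 524 = 0b1000001100
Split: l1_idx=2, l2_idx=0, offset=12
L1[2] = 1
L2[1][0] = 53
paddr = 53 * 32 + 12 = 1708

Answer: 1708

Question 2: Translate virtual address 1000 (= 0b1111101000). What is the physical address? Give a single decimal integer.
vaddr = 1000 = 0b1111101000
Split: l1_idx=3, l2_idx=7, offset=8
L1[3] = 0
L2[0][7] = 98
paddr = 98 * 32 + 8 = 3144

Answer: 3144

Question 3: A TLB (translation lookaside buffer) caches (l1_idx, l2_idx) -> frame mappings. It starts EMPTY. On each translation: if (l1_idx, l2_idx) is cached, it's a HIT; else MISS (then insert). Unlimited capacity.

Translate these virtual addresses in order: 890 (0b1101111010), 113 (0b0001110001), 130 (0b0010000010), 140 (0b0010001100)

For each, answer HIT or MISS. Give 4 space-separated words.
Answer: MISS MISS MISS HIT

Derivation:
vaddr=890: (3,3) not in TLB -> MISS, insert
vaddr=113: (0,3) not in TLB -> MISS, insert
vaddr=130: (0,4) not in TLB -> MISS, insert
vaddr=140: (0,4) in TLB -> HIT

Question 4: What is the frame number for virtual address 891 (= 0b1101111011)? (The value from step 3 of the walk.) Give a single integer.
Answer: 52

Derivation:
vaddr = 891: l1_idx=3, l2_idx=3
L1[3] = 0; L2[0][3] = 52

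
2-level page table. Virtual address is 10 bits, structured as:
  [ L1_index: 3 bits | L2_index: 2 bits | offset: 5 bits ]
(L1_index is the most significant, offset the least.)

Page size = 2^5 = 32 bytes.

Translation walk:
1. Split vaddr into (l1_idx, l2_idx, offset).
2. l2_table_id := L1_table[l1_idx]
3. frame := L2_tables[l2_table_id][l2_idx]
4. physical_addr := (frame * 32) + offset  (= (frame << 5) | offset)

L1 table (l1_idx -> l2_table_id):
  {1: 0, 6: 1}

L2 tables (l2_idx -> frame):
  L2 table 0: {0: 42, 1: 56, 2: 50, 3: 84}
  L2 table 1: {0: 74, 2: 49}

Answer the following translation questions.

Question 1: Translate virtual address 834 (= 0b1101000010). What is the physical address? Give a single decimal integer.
vaddr = 834 = 0b1101000010
Split: l1_idx=6, l2_idx=2, offset=2
L1[6] = 1
L2[1][2] = 49
paddr = 49 * 32 + 2 = 1570

Answer: 1570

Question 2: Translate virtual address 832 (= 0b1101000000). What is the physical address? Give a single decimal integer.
vaddr = 832 = 0b1101000000
Split: l1_idx=6, l2_idx=2, offset=0
L1[6] = 1
L2[1][2] = 49
paddr = 49 * 32 + 0 = 1568

Answer: 1568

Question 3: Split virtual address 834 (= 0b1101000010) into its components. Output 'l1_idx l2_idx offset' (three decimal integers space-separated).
Answer: 6 2 2

Derivation:
vaddr = 834 = 0b1101000010
  top 3 bits -> l1_idx = 6
  next 2 bits -> l2_idx = 2
  bottom 5 bits -> offset = 2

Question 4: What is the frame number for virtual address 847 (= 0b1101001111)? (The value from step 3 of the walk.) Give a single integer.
vaddr = 847: l1_idx=6, l2_idx=2
L1[6] = 1; L2[1][2] = 49

Answer: 49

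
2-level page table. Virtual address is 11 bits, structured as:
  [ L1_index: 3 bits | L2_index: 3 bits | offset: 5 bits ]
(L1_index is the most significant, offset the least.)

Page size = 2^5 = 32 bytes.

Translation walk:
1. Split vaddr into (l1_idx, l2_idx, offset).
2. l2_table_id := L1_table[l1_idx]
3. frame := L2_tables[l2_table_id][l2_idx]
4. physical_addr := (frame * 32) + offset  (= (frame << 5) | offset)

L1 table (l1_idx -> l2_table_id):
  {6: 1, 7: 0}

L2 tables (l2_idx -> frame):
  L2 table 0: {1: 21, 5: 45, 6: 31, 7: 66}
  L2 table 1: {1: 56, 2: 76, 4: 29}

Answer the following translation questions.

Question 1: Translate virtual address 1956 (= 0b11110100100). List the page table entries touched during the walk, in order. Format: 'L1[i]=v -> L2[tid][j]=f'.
Answer: L1[7]=0 -> L2[0][5]=45

Derivation:
vaddr = 1956 = 0b11110100100
Split: l1_idx=7, l2_idx=5, offset=4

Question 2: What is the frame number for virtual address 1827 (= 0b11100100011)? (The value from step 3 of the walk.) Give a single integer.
vaddr = 1827: l1_idx=7, l2_idx=1
L1[7] = 0; L2[0][1] = 21

Answer: 21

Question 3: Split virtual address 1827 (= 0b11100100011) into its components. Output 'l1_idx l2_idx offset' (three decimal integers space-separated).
vaddr = 1827 = 0b11100100011
  top 3 bits -> l1_idx = 7
  next 3 bits -> l2_idx = 1
  bottom 5 bits -> offset = 3

Answer: 7 1 3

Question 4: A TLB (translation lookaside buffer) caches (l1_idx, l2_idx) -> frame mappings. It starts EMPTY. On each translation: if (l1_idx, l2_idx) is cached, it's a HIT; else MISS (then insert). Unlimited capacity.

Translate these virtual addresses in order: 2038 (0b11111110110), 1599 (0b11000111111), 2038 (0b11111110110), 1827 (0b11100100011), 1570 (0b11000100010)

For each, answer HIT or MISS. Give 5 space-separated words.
vaddr=2038: (7,7) not in TLB -> MISS, insert
vaddr=1599: (6,1) not in TLB -> MISS, insert
vaddr=2038: (7,7) in TLB -> HIT
vaddr=1827: (7,1) not in TLB -> MISS, insert
vaddr=1570: (6,1) in TLB -> HIT

Answer: MISS MISS HIT MISS HIT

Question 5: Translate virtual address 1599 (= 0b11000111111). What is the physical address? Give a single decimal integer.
vaddr = 1599 = 0b11000111111
Split: l1_idx=6, l2_idx=1, offset=31
L1[6] = 1
L2[1][1] = 56
paddr = 56 * 32 + 31 = 1823

Answer: 1823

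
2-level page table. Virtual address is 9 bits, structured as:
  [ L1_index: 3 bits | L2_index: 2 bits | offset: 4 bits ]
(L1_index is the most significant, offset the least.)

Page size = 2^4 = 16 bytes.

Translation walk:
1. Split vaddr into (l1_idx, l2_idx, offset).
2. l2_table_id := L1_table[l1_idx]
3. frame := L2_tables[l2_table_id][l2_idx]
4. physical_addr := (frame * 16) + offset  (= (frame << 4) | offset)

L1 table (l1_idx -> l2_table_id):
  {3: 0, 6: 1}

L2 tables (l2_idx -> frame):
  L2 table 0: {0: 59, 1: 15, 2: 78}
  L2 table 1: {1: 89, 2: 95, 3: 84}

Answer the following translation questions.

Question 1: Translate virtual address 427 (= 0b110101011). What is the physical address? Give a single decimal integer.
Answer: 1531

Derivation:
vaddr = 427 = 0b110101011
Split: l1_idx=6, l2_idx=2, offset=11
L1[6] = 1
L2[1][2] = 95
paddr = 95 * 16 + 11 = 1531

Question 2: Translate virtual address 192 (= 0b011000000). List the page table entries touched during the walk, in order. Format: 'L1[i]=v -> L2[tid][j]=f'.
vaddr = 192 = 0b011000000
Split: l1_idx=3, l2_idx=0, offset=0

Answer: L1[3]=0 -> L2[0][0]=59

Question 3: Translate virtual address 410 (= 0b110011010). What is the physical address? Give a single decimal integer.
vaddr = 410 = 0b110011010
Split: l1_idx=6, l2_idx=1, offset=10
L1[6] = 1
L2[1][1] = 89
paddr = 89 * 16 + 10 = 1434

Answer: 1434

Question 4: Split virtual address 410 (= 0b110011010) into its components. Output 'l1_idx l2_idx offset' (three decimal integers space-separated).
Answer: 6 1 10

Derivation:
vaddr = 410 = 0b110011010
  top 3 bits -> l1_idx = 6
  next 2 bits -> l2_idx = 1
  bottom 4 bits -> offset = 10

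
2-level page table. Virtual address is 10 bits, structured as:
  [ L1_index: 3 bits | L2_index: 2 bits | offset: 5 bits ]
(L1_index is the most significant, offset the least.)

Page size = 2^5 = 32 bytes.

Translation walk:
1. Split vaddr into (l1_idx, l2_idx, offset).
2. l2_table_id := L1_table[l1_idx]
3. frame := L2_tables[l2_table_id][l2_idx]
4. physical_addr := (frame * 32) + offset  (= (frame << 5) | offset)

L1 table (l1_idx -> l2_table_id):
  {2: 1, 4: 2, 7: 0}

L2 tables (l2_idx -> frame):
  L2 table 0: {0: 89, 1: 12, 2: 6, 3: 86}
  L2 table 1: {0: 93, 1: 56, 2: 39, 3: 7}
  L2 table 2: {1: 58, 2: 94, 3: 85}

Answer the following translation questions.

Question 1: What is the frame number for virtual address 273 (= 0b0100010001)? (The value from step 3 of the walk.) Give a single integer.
Answer: 93

Derivation:
vaddr = 273: l1_idx=2, l2_idx=0
L1[2] = 1; L2[1][0] = 93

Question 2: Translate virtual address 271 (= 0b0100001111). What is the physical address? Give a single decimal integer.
Answer: 2991

Derivation:
vaddr = 271 = 0b0100001111
Split: l1_idx=2, l2_idx=0, offset=15
L1[2] = 1
L2[1][0] = 93
paddr = 93 * 32 + 15 = 2991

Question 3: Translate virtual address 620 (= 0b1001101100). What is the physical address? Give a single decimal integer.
Answer: 2732

Derivation:
vaddr = 620 = 0b1001101100
Split: l1_idx=4, l2_idx=3, offset=12
L1[4] = 2
L2[2][3] = 85
paddr = 85 * 32 + 12 = 2732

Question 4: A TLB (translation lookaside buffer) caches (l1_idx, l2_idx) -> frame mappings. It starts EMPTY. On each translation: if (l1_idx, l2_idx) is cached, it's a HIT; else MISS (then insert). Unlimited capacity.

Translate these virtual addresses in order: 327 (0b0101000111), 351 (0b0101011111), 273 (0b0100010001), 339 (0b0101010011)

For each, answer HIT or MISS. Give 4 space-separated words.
vaddr=327: (2,2) not in TLB -> MISS, insert
vaddr=351: (2,2) in TLB -> HIT
vaddr=273: (2,0) not in TLB -> MISS, insert
vaddr=339: (2,2) in TLB -> HIT

Answer: MISS HIT MISS HIT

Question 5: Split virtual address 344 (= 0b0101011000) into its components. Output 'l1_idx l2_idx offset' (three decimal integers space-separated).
vaddr = 344 = 0b0101011000
  top 3 bits -> l1_idx = 2
  next 2 bits -> l2_idx = 2
  bottom 5 bits -> offset = 24

Answer: 2 2 24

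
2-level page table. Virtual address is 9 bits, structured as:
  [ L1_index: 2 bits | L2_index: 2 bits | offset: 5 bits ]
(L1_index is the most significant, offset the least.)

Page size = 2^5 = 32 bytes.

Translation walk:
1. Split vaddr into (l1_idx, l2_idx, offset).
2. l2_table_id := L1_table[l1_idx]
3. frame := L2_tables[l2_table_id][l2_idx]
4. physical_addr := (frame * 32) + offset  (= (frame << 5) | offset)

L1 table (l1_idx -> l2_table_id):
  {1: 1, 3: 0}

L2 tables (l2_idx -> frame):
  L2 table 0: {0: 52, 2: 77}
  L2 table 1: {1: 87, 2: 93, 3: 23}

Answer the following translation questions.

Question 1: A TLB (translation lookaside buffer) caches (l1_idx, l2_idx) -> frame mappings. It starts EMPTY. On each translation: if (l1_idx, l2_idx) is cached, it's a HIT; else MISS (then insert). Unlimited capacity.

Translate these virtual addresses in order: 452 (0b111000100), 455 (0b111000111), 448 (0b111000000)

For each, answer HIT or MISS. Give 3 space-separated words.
Answer: MISS HIT HIT

Derivation:
vaddr=452: (3,2) not in TLB -> MISS, insert
vaddr=455: (3,2) in TLB -> HIT
vaddr=448: (3,2) in TLB -> HIT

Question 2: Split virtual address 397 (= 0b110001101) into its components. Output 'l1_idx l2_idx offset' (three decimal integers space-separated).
Answer: 3 0 13

Derivation:
vaddr = 397 = 0b110001101
  top 2 bits -> l1_idx = 3
  next 2 bits -> l2_idx = 0
  bottom 5 bits -> offset = 13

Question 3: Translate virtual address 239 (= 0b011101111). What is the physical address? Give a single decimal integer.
Answer: 751

Derivation:
vaddr = 239 = 0b011101111
Split: l1_idx=1, l2_idx=3, offset=15
L1[1] = 1
L2[1][3] = 23
paddr = 23 * 32 + 15 = 751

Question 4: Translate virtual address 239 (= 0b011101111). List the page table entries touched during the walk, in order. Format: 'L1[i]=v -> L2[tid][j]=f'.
Answer: L1[1]=1 -> L2[1][3]=23

Derivation:
vaddr = 239 = 0b011101111
Split: l1_idx=1, l2_idx=3, offset=15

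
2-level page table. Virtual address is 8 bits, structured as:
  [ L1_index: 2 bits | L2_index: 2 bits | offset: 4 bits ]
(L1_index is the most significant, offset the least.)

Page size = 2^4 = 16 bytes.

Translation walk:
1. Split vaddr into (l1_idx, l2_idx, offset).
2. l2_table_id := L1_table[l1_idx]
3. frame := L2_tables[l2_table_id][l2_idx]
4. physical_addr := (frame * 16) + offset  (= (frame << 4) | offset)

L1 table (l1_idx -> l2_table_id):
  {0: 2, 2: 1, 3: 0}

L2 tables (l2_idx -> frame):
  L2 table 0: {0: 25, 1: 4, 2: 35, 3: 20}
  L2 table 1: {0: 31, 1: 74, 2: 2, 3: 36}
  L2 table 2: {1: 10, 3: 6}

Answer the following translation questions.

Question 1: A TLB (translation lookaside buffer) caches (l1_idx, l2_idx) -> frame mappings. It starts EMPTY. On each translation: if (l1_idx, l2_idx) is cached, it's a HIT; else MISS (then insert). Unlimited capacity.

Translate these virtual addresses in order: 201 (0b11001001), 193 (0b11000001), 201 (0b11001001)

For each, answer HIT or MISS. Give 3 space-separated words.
Answer: MISS HIT HIT

Derivation:
vaddr=201: (3,0) not in TLB -> MISS, insert
vaddr=193: (3,0) in TLB -> HIT
vaddr=201: (3,0) in TLB -> HIT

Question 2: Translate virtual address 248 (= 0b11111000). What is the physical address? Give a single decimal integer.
vaddr = 248 = 0b11111000
Split: l1_idx=3, l2_idx=3, offset=8
L1[3] = 0
L2[0][3] = 20
paddr = 20 * 16 + 8 = 328

Answer: 328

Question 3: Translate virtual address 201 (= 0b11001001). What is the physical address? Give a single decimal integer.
vaddr = 201 = 0b11001001
Split: l1_idx=3, l2_idx=0, offset=9
L1[3] = 0
L2[0][0] = 25
paddr = 25 * 16 + 9 = 409

Answer: 409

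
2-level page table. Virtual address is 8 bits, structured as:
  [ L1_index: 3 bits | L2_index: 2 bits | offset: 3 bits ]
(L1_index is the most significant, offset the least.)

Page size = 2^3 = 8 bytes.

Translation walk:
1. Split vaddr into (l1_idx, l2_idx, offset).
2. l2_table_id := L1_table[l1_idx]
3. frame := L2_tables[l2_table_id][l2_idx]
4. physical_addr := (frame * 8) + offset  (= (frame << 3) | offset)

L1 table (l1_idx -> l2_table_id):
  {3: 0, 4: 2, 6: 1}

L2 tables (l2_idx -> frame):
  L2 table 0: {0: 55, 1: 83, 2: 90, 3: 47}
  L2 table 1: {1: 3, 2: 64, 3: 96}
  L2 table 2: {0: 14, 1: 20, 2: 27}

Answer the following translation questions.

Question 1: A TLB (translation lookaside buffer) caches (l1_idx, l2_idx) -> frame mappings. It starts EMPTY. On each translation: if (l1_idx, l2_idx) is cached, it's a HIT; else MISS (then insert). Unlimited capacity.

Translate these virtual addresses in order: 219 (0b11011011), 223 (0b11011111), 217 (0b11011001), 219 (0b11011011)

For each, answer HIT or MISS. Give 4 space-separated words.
Answer: MISS HIT HIT HIT

Derivation:
vaddr=219: (6,3) not in TLB -> MISS, insert
vaddr=223: (6,3) in TLB -> HIT
vaddr=217: (6,3) in TLB -> HIT
vaddr=219: (6,3) in TLB -> HIT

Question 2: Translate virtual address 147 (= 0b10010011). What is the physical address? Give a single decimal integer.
Answer: 219

Derivation:
vaddr = 147 = 0b10010011
Split: l1_idx=4, l2_idx=2, offset=3
L1[4] = 2
L2[2][2] = 27
paddr = 27 * 8 + 3 = 219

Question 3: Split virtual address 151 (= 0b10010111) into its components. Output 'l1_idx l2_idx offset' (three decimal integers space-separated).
Answer: 4 2 7

Derivation:
vaddr = 151 = 0b10010111
  top 3 bits -> l1_idx = 4
  next 2 bits -> l2_idx = 2
  bottom 3 bits -> offset = 7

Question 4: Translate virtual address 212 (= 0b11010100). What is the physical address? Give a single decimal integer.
vaddr = 212 = 0b11010100
Split: l1_idx=6, l2_idx=2, offset=4
L1[6] = 1
L2[1][2] = 64
paddr = 64 * 8 + 4 = 516

Answer: 516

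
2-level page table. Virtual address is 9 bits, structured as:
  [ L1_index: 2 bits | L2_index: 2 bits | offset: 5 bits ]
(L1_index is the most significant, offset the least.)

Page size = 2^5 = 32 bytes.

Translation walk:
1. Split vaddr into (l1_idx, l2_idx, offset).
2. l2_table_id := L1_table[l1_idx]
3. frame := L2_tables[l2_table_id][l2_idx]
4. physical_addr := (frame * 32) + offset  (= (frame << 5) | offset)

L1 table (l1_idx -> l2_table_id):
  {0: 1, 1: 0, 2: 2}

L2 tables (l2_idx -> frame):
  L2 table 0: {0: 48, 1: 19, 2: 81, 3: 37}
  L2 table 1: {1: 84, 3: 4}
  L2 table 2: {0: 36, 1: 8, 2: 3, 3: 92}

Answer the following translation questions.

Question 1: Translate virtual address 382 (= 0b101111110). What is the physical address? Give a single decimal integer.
Answer: 2974

Derivation:
vaddr = 382 = 0b101111110
Split: l1_idx=2, l2_idx=3, offset=30
L1[2] = 2
L2[2][3] = 92
paddr = 92 * 32 + 30 = 2974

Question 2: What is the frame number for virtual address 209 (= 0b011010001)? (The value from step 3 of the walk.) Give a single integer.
vaddr = 209: l1_idx=1, l2_idx=2
L1[1] = 0; L2[0][2] = 81

Answer: 81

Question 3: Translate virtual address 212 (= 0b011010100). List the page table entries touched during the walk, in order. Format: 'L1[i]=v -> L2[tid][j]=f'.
Answer: L1[1]=0 -> L2[0][2]=81

Derivation:
vaddr = 212 = 0b011010100
Split: l1_idx=1, l2_idx=2, offset=20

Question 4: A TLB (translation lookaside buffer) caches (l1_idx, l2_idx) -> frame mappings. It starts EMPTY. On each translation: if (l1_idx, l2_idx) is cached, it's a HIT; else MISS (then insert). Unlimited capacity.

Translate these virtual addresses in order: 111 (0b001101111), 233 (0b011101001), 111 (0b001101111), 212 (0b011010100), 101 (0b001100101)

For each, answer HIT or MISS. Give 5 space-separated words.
Answer: MISS MISS HIT MISS HIT

Derivation:
vaddr=111: (0,3) not in TLB -> MISS, insert
vaddr=233: (1,3) not in TLB -> MISS, insert
vaddr=111: (0,3) in TLB -> HIT
vaddr=212: (1,2) not in TLB -> MISS, insert
vaddr=101: (0,3) in TLB -> HIT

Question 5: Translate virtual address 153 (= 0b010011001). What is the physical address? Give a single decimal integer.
vaddr = 153 = 0b010011001
Split: l1_idx=1, l2_idx=0, offset=25
L1[1] = 0
L2[0][0] = 48
paddr = 48 * 32 + 25 = 1561

Answer: 1561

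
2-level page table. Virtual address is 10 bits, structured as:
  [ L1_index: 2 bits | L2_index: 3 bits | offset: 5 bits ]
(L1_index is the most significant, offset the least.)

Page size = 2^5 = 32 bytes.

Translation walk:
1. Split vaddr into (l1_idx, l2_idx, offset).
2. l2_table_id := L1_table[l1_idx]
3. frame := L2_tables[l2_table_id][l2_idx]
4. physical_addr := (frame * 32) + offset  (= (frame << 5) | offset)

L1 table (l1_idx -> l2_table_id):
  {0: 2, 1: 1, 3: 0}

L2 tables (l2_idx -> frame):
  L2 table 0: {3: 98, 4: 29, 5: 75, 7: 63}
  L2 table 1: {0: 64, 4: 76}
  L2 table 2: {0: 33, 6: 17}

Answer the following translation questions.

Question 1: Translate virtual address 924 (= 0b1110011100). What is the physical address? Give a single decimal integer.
Answer: 956

Derivation:
vaddr = 924 = 0b1110011100
Split: l1_idx=3, l2_idx=4, offset=28
L1[3] = 0
L2[0][4] = 29
paddr = 29 * 32 + 28 = 956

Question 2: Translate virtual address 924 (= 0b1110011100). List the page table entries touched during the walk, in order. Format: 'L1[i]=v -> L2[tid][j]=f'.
vaddr = 924 = 0b1110011100
Split: l1_idx=3, l2_idx=4, offset=28

Answer: L1[3]=0 -> L2[0][4]=29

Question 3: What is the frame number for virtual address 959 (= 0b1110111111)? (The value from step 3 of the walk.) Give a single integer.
vaddr = 959: l1_idx=3, l2_idx=5
L1[3] = 0; L2[0][5] = 75

Answer: 75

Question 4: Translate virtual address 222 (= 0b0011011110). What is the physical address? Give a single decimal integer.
Answer: 574

Derivation:
vaddr = 222 = 0b0011011110
Split: l1_idx=0, l2_idx=6, offset=30
L1[0] = 2
L2[2][6] = 17
paddr = 17 * 32 + 30 = 574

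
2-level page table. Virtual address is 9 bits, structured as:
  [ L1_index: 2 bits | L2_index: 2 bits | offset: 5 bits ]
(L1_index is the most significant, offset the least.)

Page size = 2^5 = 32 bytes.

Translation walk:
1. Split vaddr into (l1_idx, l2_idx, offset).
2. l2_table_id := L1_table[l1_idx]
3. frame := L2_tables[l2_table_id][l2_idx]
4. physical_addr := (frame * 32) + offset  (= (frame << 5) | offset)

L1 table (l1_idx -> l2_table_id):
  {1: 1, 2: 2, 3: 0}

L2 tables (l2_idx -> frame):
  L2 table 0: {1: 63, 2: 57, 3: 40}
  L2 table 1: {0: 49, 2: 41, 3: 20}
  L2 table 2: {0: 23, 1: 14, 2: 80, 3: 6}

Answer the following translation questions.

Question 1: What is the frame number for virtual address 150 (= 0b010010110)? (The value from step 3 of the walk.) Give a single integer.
vaddr = 150: l1_idx=1, l2_idx=0
L1[1] = 1; L2[1][0] = 49

Answer: 49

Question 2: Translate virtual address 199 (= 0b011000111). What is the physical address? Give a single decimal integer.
vaddr = 199 = 0b011000111
Split: l1_idx=1, l2_idx=2, offset=7
L1[1] = 1
L2[1][2] = 41
paddr = 41 * 32 + 7 = 1319

Answer: 1319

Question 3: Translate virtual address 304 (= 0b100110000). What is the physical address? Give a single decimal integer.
vaddr = 304 = 0b100110000
Split: l1_idx=2, l2_idx=1, offset=16
L1[2] = 2
L2[2][1] = 14
paddr = 14 * 32 + 16 = 464

Answer: 464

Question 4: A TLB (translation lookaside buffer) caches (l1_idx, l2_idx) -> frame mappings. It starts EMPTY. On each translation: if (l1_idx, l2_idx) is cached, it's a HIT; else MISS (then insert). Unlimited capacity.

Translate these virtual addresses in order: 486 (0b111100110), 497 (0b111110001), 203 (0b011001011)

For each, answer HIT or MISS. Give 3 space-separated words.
vaddr=486: (3,3) not in TLB -> MISS, insert
vaddr=497: (3,3) in TLB -> HIT
vaddr=203: (1,2) not in TLB -> MISS, insert

Answer: MISS HIT MISS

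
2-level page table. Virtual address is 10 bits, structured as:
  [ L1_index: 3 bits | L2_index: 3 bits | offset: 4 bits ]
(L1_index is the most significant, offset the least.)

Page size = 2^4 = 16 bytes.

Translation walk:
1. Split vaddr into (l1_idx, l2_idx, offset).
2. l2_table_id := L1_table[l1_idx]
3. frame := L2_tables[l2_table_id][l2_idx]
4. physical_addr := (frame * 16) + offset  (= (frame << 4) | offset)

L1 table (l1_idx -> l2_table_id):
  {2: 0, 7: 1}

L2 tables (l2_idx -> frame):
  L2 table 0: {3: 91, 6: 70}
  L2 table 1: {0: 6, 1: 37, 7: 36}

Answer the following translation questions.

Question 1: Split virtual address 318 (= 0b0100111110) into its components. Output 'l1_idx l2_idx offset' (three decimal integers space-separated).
Answer: 2 3 14

Derivation:
vaddr = 318 = 0b0100111110
  top 3 bits -> l1_idx = 2
  next 3 bits -> l2_idx = 3
  bottom 4 bits -> offset = 14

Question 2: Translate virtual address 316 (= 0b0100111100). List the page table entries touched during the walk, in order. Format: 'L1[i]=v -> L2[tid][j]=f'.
vaddr = 316 = 0b0100111100
Split: l1_idx=2, l2_idx=3, offset=12

Answer: L1[2]=0 -> L2[0][3]=91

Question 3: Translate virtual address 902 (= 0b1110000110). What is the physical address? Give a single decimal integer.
Answer: 102

Derivation:
vaddr = 902 = 0b1110000110
Split: l1_idx=7, l2_idx=0, offset=6
L1[7] = 1
L2[1][0] = 6
paddr = 6 * 16 + 6 = 102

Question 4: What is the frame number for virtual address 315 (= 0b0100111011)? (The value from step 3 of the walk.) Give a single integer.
vaddr = 315: l1_idx=2, l2_idx=3
L1[2] = 0; L2[0][3] = 91

Answer: 91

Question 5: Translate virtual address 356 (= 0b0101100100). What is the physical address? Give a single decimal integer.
vaddr = 356 = 0b0101100100
Split: l1_idx=2, l2_idx=6, offset=4
L1[2] = 0
L2[0][6] = 70
paddr = 70 * 16 + 4 = 1124

Answer: 1124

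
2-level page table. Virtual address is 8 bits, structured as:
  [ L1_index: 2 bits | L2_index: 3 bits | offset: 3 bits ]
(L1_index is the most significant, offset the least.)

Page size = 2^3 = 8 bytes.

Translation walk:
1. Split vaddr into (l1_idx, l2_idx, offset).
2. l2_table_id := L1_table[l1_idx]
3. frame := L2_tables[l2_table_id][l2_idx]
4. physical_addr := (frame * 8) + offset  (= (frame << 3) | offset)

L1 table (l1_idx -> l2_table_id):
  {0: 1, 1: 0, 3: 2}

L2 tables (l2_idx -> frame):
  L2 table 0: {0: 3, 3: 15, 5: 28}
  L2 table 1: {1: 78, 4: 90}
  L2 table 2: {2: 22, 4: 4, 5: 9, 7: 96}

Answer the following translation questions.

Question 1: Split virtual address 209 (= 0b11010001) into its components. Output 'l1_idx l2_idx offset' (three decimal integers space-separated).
vaddr = 209 = 0b11010001
  top 2 bits -> l1_idx = 3
  next 3 bits -> l2_idx = 2
  bottom 3 bits -> offset = 1

Answer: 3 2 1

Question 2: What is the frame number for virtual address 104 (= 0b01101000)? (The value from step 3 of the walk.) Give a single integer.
vaddr = 104: l1_idx=1, l2_idx=5
L1[1] = 0; L2[0][5] = 28

Answer: 28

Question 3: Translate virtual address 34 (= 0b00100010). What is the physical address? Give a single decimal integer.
Answer: 722

Derivation:
vaddr = 34 = 0b00100010
Split: l1_idx=0, l2_idx=4, offset=2
L1[0] = 1
L2[1][4] = 90
paddr = 90 * 8 + 2 = 722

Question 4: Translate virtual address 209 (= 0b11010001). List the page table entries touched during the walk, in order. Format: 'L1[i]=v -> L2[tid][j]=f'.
Answer: L1[3]=2 -> L2[2][2]=22

Derivation:
vaddr = 209 = 0b11010001
Split: l1_idx=3, l2_idx=2, offset=1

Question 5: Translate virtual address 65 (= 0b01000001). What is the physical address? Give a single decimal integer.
Answer: 25

Derivation:
vaddr = 65 = 0b01000001
Split: l1_idx=1, l2_idx=0, offset=1
L1[1] = 0
L2[0][0] = 3
paddr = 3 * 8 + 1 = 25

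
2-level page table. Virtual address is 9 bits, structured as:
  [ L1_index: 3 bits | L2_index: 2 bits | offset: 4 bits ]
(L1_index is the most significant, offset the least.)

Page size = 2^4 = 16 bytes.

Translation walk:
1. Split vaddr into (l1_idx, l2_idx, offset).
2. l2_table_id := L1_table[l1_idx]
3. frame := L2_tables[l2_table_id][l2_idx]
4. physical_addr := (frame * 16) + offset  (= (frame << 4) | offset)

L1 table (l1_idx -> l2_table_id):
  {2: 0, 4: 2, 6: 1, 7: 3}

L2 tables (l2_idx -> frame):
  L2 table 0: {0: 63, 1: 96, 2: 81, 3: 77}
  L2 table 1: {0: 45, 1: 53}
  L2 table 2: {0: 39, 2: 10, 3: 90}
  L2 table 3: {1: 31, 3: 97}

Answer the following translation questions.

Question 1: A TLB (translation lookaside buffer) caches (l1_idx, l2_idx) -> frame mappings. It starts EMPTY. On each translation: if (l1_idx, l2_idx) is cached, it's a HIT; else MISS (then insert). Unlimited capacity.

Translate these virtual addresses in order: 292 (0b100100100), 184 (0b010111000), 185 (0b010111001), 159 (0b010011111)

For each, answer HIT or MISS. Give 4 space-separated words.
vaddr=292: (4,2) not in TLB -> MISS, insert
vaddr=184: (2,3) not in TLB -> MISS, insert
vaddr=185: (2,3) in TLB -> HIT
vaddr=159: (2,1) not in TLB -> MISS, insert

Answer: MISS MISS HIT MISS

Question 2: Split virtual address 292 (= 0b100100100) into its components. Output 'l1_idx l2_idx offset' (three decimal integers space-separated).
vaddr = 292 = 0b100100100
  top 3 bits -> l1_idx = 4
  next 2 bits -> l2_idx = 2
  bottom 4 bits -> offset = 4

Answer: 4 2 4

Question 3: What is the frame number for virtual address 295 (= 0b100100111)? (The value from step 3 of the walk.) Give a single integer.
Answer: 10

Derivation:
vaddr = 295: l1_idx=4, l2_idx=2
L1[4] = 2; L2[2][2] = 10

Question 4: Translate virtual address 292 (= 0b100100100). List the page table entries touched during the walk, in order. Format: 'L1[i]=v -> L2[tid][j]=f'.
Answer: L1[4]=2 -> L2[2][2]=10

Derivation:
vaddr = 292 = 0b100100100
Split: l1_idx=4, l2_idx=2, offset=4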